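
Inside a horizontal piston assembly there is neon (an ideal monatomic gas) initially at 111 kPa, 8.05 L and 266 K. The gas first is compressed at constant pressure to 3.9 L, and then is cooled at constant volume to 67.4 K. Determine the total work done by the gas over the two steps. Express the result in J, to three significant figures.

W_total ≈ -461 J

Step 1 (isobaric): W = PΔV = (111 kPa)(3.9 − 8.05 L) = -460.7 J.
Step 2 (isochoric): W = 0 (constant volume).
W_total = -460.7 + 0 = -460.7 J.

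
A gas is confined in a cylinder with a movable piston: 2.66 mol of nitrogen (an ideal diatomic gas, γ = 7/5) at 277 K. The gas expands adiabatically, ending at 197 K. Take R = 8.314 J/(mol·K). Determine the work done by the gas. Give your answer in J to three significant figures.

W ≈ 4420 J

Adiabatic ⇒ Q = 0, so W_by = −ΔU = nCᵥ(T₁ − T₂).
Cᵥ = 5R/2 = 20.79 J/(mol·K).
W = (2.66)(20.79)(277 − 197) = 4423 J.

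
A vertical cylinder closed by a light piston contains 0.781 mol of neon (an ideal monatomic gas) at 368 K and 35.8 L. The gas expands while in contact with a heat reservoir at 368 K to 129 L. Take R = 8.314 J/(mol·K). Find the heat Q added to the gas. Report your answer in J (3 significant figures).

Q ≈ 3060 J

Isothermal ⇒ ΔU = 0, so Q = W = nRT ln(V₂/V₁).
Q = (0.781)(8.314)(368) ln(129/35.8) = 2390 × 1.282 = 3063 J.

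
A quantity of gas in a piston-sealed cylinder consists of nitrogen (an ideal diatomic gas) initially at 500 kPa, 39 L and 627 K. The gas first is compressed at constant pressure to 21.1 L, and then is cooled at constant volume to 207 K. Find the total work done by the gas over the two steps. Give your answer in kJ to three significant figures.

Step 1 (isobaric): W = PΔV = (500 kPa)(21.1 − 39 L) = -8950 J.
Step 2 (isochoric): W = 0 (constant volume).
W_total = -8950 + 0 = -8950 J.

W_total ≈ -8.95 kJ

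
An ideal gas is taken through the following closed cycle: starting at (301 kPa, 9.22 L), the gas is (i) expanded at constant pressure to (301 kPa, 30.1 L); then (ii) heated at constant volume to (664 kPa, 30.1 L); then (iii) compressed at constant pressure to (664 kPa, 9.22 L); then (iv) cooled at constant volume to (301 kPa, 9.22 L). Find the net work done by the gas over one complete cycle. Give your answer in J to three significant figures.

Constant-volume legs do no work.
W(i) = (301)(30.1 − 9.22) = 6285 J; W(iii) = (664)(9.22 − 30.1) = -13864 J.
W_net = 6285 − 13864 = -7579 J (the counter-clockwise enclosed area).

W_net ≈ -7580 J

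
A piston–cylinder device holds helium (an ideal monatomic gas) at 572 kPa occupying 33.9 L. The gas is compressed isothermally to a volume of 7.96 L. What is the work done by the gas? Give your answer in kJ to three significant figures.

W ≈ -28.1 kJ

Isothermal: W = nRT ln(V₂/V₁) = P₁V₁ ln(V₂/V₁).
P₁V₁ = (572 kPa)(33.9 L) = 19391 J.
W = 19391 × ln(7.96/33.9) = 19391 × -1.449
W_by_gas = -28097 J.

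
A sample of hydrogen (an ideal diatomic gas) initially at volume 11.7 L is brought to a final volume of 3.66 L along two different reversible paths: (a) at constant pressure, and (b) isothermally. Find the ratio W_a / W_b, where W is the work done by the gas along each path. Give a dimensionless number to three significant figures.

Path (a) isobaric: W = P₁(V₂ − V₁) → W_a/(P₁V₁) = -0.6872.
Path (b) isothermal: W = P₁V₁ ln(V₂/V₁) → W_b/(P₁V₁) = -1.162.
W_a / W_b = -0.6872 / -1.162 = 0.5913.

W_a / W_b ≈ 0.591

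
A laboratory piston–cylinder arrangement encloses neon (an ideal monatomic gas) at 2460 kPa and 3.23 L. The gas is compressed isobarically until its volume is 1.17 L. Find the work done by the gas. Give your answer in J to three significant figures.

W ≈ -5070 J

Isobaric: W = P ΔV.
W = (2460 kPa)(1.17 − 3.23 L) = (2460)(-2.06) = -5068 J.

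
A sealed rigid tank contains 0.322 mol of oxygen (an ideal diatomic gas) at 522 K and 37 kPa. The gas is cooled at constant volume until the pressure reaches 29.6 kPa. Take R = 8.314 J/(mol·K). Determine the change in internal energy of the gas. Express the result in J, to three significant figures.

Constant volume ⇒ W = 0, so Q = ΔU = nCᵥΔT with Cᵥ = 5R/2 = 20.79 J/(mol·K).
At constant V, T₂/T₁ = P₂/P₁ ⇒ ΔT = T₁(P₂/P₁ − 1) = 522·(29.6/37 − 1) = -104.4 K.
ΔU = (0.322)(20.79)(-104.4) = -698.7 J.

ΔU ≈ -699 J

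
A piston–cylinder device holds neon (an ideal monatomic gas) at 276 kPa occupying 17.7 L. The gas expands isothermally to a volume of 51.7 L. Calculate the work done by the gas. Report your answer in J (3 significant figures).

Isothermal: W = nRT ln(V₂/V₁) = P₁V₁ ln(V₂/V₁).
P₁V₁ = (276 kPa)(17.7 L) = 4885 J.
W = 4885 × ln(51.7/17.7) = 4885 × 1.072
W_by_gas = 5236 J.

W ≈ 5240 J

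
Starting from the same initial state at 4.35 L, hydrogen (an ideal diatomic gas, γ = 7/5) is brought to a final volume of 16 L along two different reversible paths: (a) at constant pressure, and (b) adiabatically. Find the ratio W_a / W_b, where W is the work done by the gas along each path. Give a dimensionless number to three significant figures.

W_a / W_b ≈ 2.64

Path (a) isobaric: W = P₁(V₂ − V₁) → W_a/(P₁V₁) = 2.678.
Path (b) adiabatic: W = P₁V₁(1 − (V₁/V₂)^(γ−1))/(γ−1) → W_b/(P₁V₁) = 1.015.
W_a / W_b = 2.678 / 1.015 = 2.638.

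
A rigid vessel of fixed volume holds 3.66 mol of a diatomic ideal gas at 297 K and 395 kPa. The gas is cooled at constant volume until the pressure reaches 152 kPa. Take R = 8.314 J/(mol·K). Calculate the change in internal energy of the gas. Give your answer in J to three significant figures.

ΔU ≈ -13900 J

Constant volume ⇒ W = 0, so Q = ΔU = nCᵥΔT with Cᵥ = 5R/2 = 20.79 J/(mol·K).
At constant V, T₂/T₁ = P₂/P₁ ⇒ ΔT = T₁(P₂/P₁ − 1) = 297·(152/395 − 1) = -182.7 K.
ΔU = (3.66)(20.79)(-182.7) = -13899 J.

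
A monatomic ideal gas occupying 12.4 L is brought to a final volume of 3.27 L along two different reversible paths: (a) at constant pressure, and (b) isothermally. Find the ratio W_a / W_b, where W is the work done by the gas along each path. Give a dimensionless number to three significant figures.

W_a / W_b ≈ 0.552

Path (a) isobaric: W = P₁(V₂ − V₁) → W_a/(P₁V₁) = -0.7363.
Path (b) isothermal: W = P₁V₁ ln(V₂/V₁) → W_b/(P₁V₁) = -1.333.
W_a / W_b = -0.7363 / -1.333 = 0.5524.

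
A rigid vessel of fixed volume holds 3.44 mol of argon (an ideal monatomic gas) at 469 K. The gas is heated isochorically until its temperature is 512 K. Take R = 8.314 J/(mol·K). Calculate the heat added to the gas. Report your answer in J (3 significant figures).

Q ≈ 1840 J

Constant volume ⇒ W = 0, so Q = ΔU = nCᵥΔT with Cᵥ = 3R/2 = 12.47 J/(mol·K).
ΔU = (3.44)(12.47)(512 − 469) = 1845 J.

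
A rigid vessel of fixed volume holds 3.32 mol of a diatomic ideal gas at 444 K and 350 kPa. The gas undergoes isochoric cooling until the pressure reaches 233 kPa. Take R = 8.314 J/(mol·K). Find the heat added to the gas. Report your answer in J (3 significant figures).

Constant volume ⇒ W = 0, so Q = ΔU = nCᵥΔT with Cᵥ = 5R/2 = 20.79 J/(mol·K).
At constant V, T₂/T₁ = P₂/P₁ ⇒ ΔT = T₁(P₂/P₁ − 1) = 444·(233/350 − 1) = -148.4 K.
ΔU = (3.32)(20.79)(-148.4) = -10242 J.

Q ≈ -10200 J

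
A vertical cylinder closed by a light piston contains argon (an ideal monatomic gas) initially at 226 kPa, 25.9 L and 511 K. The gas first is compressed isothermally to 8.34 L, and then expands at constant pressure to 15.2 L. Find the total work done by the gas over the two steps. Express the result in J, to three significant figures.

Step 1 (isothermal): W = P₁V₁ ln(V₂/V₁) = (5853) ln(8.34/25.9) = -6633 J.
After step 1: P = 701.8 kPa, V = 8.34 L, T = 511 K.
Step 2 (isobaric): W = PΔV = (701.8 kPa)(15.2 − 8.34 L) = 4815 J.
W_total = -6633 + 4815 = -1818 J.

W_total ≈ -1820 J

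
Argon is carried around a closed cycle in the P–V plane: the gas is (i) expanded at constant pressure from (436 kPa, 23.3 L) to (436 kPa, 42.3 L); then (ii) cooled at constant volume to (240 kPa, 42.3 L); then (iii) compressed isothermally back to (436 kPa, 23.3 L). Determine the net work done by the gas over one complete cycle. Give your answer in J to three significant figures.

W_net ≈ 2230 J

Leg (i): W = PΔV = (436)(42.3 − 23.3) = 8284 J.
Leg (ii): W = 0.
Leg (iii): W = PᵢVᵢ ln(V_f/Vᵢ) = (10152) ln(23.3/42.3) = -6054 J.
W_net = 8284 − 6054 = 2230 J.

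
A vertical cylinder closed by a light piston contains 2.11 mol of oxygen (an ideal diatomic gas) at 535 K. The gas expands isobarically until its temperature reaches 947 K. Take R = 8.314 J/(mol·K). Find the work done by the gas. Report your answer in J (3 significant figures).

Isobaric: W = P ΔV = nR ΔT.
W = (2.11)(8.314)(947 − 535) = 7228 J.

W ≈ 7230 J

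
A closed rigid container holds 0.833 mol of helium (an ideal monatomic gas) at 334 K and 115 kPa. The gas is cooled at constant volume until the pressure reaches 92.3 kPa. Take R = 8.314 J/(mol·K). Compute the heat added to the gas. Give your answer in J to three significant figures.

Q ≈ -685 J

Constant volume ⇒ W = 0, so Q = ΔU = nCᵥΔT with Cᵥ = 3R/2 = 12.47 J/(mol·K).
At constant V, T₂/T₁ = P₂/P₁ ⇒ ΔT = T₁(P₂/P₁ − 1) = 334·(92.3/115 − 1) = -65.93 K.
ΔU = (0.833)(12.47)(-65.93) = -684.9 J.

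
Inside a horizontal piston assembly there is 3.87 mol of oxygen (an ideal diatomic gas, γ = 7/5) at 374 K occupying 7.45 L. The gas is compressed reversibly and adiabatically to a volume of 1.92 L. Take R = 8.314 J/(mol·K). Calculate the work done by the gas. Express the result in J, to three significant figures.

Adiabatic: TV^(γ−1) = const with γ = 7/5.
T₂ = T₁ (V₁/V₂)^(γ−1) = 374 × (7.45/1.92)^0.4 = 374 × 1.72 = 643.3 K.
W_by = nCᵥ(T₁ − T₂) = (3.87)(20.79)(374 − 643.3) = -21662 J.

W ≈ -21700 J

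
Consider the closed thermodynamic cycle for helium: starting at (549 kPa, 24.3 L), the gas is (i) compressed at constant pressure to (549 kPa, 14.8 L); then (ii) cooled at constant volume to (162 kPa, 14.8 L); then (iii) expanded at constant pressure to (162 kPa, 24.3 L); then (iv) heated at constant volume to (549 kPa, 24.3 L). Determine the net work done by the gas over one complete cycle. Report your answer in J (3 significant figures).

W_net ≈ -3680 J

Constant-volume legs do no work.
W(i) = (549)(14.8 − 24.3) = -5216 J; W(iii) = (162)(24.3 − 14.8) = 1539 J.
W_net = -5216 + 1539 = -3676 J (the counter-clockwise enclosed area).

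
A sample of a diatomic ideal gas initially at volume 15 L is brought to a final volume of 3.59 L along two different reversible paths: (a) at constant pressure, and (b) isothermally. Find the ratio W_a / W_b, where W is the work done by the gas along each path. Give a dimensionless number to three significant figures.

W_a / W_b ≈ 0.532

Path (a) isobaric: W = P₁(V₂ − V₁) → W_a/(P₁V₁) = -0.7607.
Path (b) isothermal: W = P₁V₁ ln(V₂/V₁) → W_b/(P₁V₁) = -1.43.
W_a / W_b = -0.7607 / -1.43 = 0.532.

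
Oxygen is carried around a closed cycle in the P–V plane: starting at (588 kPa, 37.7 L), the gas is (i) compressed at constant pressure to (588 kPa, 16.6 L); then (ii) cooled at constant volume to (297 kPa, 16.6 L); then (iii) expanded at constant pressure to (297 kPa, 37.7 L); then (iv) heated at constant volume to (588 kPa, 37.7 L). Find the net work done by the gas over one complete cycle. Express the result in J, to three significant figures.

Constant-volume legs do no work.
W(i) = (588)(16.6 − 37.7) = -12407 J; W(iii) = (297)(37.7 − 16.6) = 6267 J.
W_net = -12407 + 6267 = -6140 J (the counter-clockwise enclosed area).

W_net ≈ -6140 J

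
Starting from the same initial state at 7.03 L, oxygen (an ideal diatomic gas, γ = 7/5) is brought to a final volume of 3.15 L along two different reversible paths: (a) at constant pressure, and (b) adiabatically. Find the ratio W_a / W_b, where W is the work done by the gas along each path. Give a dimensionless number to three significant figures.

W_a / W_b ≈ 0.583

Path (a) isobaric: W = P₁(V₂ − V₁) → W_a/(P₁V₁) = -0.5519.
Path (b) adiabatic: W = P₁V₁(1 − (V₁/V₂)^(γ−1))/(γ−1) → W_b/(P₁V₁) = -0.9467.
W_a / W_b = -0.5519 / -0.9467 = 0.583.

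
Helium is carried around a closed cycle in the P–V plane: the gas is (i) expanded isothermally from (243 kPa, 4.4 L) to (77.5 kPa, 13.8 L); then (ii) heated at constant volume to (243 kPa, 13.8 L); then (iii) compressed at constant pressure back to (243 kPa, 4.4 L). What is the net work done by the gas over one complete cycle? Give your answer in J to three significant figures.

Leg (i): W = PᵢVᵢ ln(V_f/Vᵢ) = (1069) ln(13.8/4.4) = 1222 J.
Leg (ii): W = 0.
Leg (iii): W = PΔV = (243)(4.4 − 13.8) = -2284 J.
W_net = 1222 − 2284 = -1062 J.

W_net ≈ -1060 J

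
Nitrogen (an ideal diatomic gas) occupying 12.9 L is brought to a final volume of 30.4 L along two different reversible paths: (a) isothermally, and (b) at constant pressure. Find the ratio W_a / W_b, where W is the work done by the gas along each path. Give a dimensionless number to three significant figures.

Path (a) isothermal: W = P₁V₁ ln(V₂/V₁) → W_a/(P₁V₁) = 0.8572.
Path (b) isobaric: W = P₁(V₂ − V₁) → W_b/(P₁V₁) = 1.357.
W_a / W_b = 0.8572 / 1.357 = 0.6319.

W_a / W_b ≈ 0.632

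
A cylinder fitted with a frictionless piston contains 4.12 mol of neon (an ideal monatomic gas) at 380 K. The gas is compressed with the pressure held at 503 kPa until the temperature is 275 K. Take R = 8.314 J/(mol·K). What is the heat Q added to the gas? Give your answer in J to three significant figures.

Q ≈ -8990 J

Isobaric: W = nRΔT = (4.12)(8.314)(-105) = -3597 J.
ΔU = nCᵥΔT with Cᵥ = 3R/2: ΔU = (4.12)(12.47)(-105) = -5395 J.
Q = ΔU + W = -5395 − 3597 = -8992 J.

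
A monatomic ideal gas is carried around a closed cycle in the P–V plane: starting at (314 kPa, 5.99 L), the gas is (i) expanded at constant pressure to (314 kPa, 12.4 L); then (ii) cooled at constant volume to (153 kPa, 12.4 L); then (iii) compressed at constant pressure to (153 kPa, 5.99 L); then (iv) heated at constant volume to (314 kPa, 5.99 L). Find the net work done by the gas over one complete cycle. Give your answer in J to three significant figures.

Constant-volume legs do no work.
W(i) = (314)(12.4 − 5.99) = 2013 J; W(iii) = (153)(5.99 − 12.4) = -980.7 J.
W_net = 2013 − 980.7 = 1032 J (the clockwise enclosed area).

W_net ≈ 1030 J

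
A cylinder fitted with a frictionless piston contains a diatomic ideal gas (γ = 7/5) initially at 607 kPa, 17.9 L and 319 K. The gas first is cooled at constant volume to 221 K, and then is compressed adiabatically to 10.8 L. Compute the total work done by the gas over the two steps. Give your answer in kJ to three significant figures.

W_total ≈ -4.21 kJ

Step 1 (isochoric): W = 0 (constant volume).
After step 1: P = 420.5 kPa (V unchanged).
Step 2 (adiabatic): W = (P₁V₁ − P₂V₂)/(γ−1) = (7527 − 9213)/0.4 = -4215 J.
W_total = 0 − 4215 = -4215 J.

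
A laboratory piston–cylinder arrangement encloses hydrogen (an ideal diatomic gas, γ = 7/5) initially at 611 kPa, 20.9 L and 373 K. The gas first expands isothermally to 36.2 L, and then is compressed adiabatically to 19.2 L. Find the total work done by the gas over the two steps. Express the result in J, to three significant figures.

Step 1 (isothermal): W = P₁V₁ ln(V₂/V₁) = (12770) ln(36.2/20.9) = 7015 J.
After step 1: P = 352.8 kPa, V = 36.2 L, T = 373 K.
Step 2 (adiabatic): W = (P₁V₁ − P₂V₂)/(γ−1) = (12770 − 16457)/0.4 = -9218 J.
W_total = 7015 − 9218 = -2203 J.

W_total ≈ -2200 J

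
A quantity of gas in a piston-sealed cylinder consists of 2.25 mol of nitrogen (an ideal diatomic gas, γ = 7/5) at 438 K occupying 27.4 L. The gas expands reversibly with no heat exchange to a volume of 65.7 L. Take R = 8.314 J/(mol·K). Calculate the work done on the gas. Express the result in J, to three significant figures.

Adiabatic: TV^(γ−1) = const with γ = 7/5.
T₂ = T₁ (V₁/V₂)^(γ−1) = 438 × (27.4/65.7)^0.4 = 438 × 0.7048 = 308.7 K.
W_by = nCᵥ(T₁ − T₂) = (2.25)(20.79)(438 − 308.7) = 6046 J.
Work on gas = −W_by = -6046 J.

W ≈ -6050 J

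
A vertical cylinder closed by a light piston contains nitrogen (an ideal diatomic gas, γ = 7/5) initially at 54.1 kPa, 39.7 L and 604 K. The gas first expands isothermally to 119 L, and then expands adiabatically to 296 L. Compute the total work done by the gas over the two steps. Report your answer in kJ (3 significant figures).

W_total ≈ 4.00 kJ

Step 1 (isothermal): W = P₁V₁ ln(V₂/V₁) = (2148) ln(119/39.7) = 2358 J.
After step 1: P = 18.05 kPa, V = 119 L, T = 604 K.
Step 2 (adiabatic): W = (P₁V₁ − P₂V₂)/(γ−1) = (2148 − 1492)/0.4 = 1640 J.
W_total = 2358 + 1640 = 3998 J.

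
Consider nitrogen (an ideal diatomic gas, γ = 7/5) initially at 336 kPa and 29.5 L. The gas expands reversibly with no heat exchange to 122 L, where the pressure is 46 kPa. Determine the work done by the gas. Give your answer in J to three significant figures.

W ≈ 10800 J

Adiabatic: W = (P₁V₁ − P₂V₂)/(γ − 1) with γ = 7/5.
P₁V₁ = 9912 J, P₂V₂ = 5612 J.
W = (9912 − 5612) / 0.4 = 10750 J.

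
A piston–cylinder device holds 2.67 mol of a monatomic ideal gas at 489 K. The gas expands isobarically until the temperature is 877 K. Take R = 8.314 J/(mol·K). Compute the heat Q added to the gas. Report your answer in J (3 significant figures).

Q ≈ 21500 J

Isobaric: W = nRΔT = (2.67)(8.314)(388) = 8613 J.
ΔU = nCᵥΔT with Cᵥ = 3R/2: ΔU = (2.67)(12.47)(388) = 12919 J.
Q = ΔU + W = 12919 + 8613 = 21532 J.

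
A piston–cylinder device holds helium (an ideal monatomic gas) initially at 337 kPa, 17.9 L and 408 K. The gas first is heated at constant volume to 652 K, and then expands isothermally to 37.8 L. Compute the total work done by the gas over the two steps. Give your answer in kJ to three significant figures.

Step 1 (isochoric): W = 0 (constant volume).
After step 1: P = 538.5 kPa (V unchanged).
Step 2 (isothermal): W = P₁V₁ ln(V₂/V₁) = (9640) ln(37.8/17.9) = 7206 J.
W_total = 0 + 7206 = 7206 J.

W_total ≈ 7.21 kJ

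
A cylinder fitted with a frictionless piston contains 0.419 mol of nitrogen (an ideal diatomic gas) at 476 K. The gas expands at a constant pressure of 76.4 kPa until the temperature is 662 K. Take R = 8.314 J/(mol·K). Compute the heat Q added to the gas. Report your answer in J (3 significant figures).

Isobaric: W = nRΔT = (0.419)(8.314)(186) = 647.9 J.
ΔU = nCᵥΔT with Cᵥ = 5R/2: ΔU = (0.419)(20.79)(186) = 1620 J.
Q = ΔU + W = 1620 + 647.9 = 2268 J.

Q ≈ 2270 J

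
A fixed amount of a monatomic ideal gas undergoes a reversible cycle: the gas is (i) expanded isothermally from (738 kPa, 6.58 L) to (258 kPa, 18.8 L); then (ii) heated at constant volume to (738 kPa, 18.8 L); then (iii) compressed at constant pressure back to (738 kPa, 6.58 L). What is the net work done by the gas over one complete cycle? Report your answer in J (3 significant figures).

W_net ≈ -3920 J

Leg (i): W = PᵢVᵢ ln(V_f/Vᵢ) = (4856) ln(18.8/6.58) = 5098 J.
Leg (ii): W = 0.
Leg (iii): W = PΔV = (738)(6.58 − 18.8) = -9018 J.
W_net = 5098 − 9018 = -3920 J.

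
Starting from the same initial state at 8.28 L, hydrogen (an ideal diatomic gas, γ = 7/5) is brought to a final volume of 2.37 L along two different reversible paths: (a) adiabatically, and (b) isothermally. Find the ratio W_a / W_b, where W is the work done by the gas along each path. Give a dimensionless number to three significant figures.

Path (a) adiabatic: W = P₁V₁(1 − (V₁/V₂)^(γ−1))/(γ−1) → W_a/(P₁V₁) = -1.623.
Path (b) isothermal: W = P₁V₁ ln(V₂/V₁) → W_b/(P₁V₁) = -1.251.
W_a / W_b = -1.623 / -1.251 = 1.298.

W_a / W_b ≈ 1.30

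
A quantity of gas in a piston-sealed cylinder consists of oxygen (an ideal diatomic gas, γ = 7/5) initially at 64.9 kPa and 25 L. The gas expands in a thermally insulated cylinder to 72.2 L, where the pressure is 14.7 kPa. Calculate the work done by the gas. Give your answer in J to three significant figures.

W ≈ 1400 J

Adiabatic: W = (P₁V₁ − P₂V₂)/(γ − 1) with γ = 7/5.
P₁V₁ = 1623 J, P₂V₂ = 1061 J.
W = (1623 − 1061) / 0.4 = 1403 J.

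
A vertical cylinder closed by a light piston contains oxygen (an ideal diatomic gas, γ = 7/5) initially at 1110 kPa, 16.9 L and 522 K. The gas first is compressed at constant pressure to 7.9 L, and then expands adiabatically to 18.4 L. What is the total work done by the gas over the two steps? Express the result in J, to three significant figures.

Step 1 (isobaric): W = PΔV = (1110 kPa)(7.9 − 16.9 L) = -9990 J.
After step 1: P = 1110 kPa, V = 7.9 L, T = 244 K.
Step 2 (adiabatic): W = (P₁V₁ − P₂V₂)/(γ−1) = (8769 − 6253)/0.4 = 6291 J.
W_total = -9990 + 6291 = -3699 J.

W_total ≈ -3700 J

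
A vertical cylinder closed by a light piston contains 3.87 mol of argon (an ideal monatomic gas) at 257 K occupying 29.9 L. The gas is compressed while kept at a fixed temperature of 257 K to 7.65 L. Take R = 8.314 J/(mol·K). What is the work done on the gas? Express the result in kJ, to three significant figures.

Isothermal: W = nRT ln(V₂/V₁).
W = (3.87)(8.314)(257) × ln(7.65/29.9)
  = 8269 × -1.363
W_by_gas = -11272 J; work on gas = −W_by = 11272 J.

W ≈ 11.3 kJ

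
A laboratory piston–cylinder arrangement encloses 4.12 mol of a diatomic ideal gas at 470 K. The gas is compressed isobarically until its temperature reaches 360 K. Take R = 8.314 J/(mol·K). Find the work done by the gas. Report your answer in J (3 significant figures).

Isobaric: W = P ΔV = nR ΔT.
W = (4.12)(8.314)(360 − 470) = -3768 J.

W ≈ -3770 J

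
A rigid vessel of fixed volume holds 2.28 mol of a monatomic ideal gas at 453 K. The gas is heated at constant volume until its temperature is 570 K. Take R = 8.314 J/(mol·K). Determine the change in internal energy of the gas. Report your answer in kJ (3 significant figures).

Constant volume ⇒ W = 0, so Q = ΔU = nCᵥΔT with Cᵥ = 3R/2 = 12.47 J/(mol·K).
ΔU = (2.28)(12.47)(570 − 453) = 3327 J.

ΔU ≈ 3.33 kJ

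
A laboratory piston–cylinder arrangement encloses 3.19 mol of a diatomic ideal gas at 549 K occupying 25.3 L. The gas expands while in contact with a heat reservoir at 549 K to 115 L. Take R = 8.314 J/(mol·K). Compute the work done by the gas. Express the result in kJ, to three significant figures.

Isothermal: W = nRT ln(V₂/V₁).
W = (3.19)(8.314)(549) × ln(115/25.3)
  = 14560 × 1.514
W_by_gas = 22046 J.

W ≈ 22.0 kJ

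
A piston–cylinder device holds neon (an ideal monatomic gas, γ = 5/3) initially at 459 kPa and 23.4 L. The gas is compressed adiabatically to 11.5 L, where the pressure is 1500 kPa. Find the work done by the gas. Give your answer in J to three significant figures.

Adiabatic: W = (P₁V₁ − P₂V₂)/(γ − 1) with γ = 5/3.
P₁V₁ = 10741 J, P₂V₂ = 17250 J.
W = (10741 − 17250) / 0.6667 = -9764 J.

W ≈ -9760 J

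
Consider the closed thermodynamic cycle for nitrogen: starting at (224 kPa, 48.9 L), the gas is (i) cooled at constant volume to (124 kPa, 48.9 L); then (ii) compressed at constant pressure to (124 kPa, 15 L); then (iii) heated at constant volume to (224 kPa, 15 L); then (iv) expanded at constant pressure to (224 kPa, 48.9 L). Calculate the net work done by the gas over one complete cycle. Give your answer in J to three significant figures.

Constant-volume legs do no work.
W(ii) = (124)(15 − 48.9) = -4204 J; W(iv) = (224)(48.9 − 15) = 7594 J.
W_net = -4204 + 7594 = 3390 J (the clockwise enclosed area).

W_net ≈ 3390 J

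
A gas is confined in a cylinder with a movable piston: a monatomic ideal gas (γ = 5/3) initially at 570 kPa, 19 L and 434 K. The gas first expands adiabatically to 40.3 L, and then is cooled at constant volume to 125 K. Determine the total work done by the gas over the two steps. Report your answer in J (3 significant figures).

Step 1 (adiabatic): W = (P₁V₁ − P₂V₂)/(γ−1) = (10830 − 6560)/0.667 = 6404 J.
Step 2 (isochoric): W = 0 (constant volume).
W_total = 6404 + 0 = 6404 J.

W_total ≈ 6400 J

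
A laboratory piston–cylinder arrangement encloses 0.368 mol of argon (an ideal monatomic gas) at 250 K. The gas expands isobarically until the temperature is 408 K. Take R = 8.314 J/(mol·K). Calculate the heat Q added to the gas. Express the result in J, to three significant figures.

Isobaric: W = nRΔT = (0.368)(8.314)(158) = 483.4 J.
ΔU = nCᵥΔT with Cᵥ = 3R/2: ΔU = (0.368)(12.47)(158) = 725.1 J.
Q = ΔU + W = 725.1 + 483.4 = 1209 J.

Q ≈ 1210 J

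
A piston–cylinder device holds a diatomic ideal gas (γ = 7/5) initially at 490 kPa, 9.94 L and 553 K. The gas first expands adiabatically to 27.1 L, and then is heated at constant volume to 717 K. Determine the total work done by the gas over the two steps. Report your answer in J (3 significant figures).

Step 1 (adiabatic): W = (P₁V₁ − P₂V₂)/(γ−1) = (4871 − 3261)/0.4 = 4024 J.
Step 2 (isochoric): W = 0 (constant volume).
W_total = 4024 + 0 = 4024 J.

W_total ≈ 4020 J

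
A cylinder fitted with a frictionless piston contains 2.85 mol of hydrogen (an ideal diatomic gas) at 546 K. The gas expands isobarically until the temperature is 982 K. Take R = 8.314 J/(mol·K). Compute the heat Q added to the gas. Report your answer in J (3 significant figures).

Isobaric: W = nRΔT = (2.85)(8.314)(436) = 10331 J.
ΔU = nCᵥΔT with Cᵥ = 5R/2: ΔU = (2.85)(20.79)(436) = 25827 J.
Q = ΔU + W = 25827 + 10331 = 36158 J.

Q ≈ 36200 J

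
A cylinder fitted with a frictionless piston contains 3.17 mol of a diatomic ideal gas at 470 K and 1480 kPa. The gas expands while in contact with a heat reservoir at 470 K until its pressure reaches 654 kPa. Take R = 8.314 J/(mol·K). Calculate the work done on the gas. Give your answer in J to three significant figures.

Isothermal process: W = nRT ln(V₂/V₁) = nRT ln(P₁/P₂).
W = (3.17)(8.314)(470) × ln(1480/654)
  = 12387 × ln(2.263) = 12387 × 0.8167
W_by_gas = 10116 J; work on gas = −W_by = -10116 J.

W ≈ -10100 J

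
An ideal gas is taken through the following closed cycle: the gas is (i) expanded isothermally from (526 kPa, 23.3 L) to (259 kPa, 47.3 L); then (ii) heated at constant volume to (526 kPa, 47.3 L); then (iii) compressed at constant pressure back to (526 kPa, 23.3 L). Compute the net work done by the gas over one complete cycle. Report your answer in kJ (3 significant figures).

Leg (i): W = PᵢVᵢ ln(V_f/Vᵢ) = (12256) ln(47.3/23.3) = 8678 J.
Leg (ii): W = 0.
Leg (iii): W = PΔV = (526)(23.3 − 47.3) = -12624 J.
W_net = 8678 − 12624 = -3946 J.

W_net ≈ -3.95 kJ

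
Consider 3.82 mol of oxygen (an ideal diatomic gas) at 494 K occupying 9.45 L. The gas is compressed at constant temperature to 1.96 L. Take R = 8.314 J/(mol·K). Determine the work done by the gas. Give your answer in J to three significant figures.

W ≈ -24700 J

Isothermal: W = nRT ln(V₂/V₁).
W = (3.82)(8.314)(494) × ln(1.96/9.45)
  = 15689 × -1.573
W_by_gas = -24680 J.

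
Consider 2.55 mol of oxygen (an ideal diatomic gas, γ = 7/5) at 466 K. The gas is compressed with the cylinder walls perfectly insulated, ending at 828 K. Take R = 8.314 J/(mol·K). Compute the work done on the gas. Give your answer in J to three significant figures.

W ≈ 19200 J

Adiabatic ⇒ Q = 0, so W_by = −ΔU = nCᵥ(T₁ − T₂).
Cᵥ = 5R/2 = 20.79 J/(mol·K).
W = (2.55)(20.79)(466 − 828) = -19187 J.
Work on gas = −W_by = 19187 J.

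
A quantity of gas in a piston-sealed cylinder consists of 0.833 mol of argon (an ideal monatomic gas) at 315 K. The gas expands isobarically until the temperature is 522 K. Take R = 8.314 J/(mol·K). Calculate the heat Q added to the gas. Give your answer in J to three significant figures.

Q ≈ 3580 J

Isobaric: W = nRΔT = (0.833)(8.314)(207) = 1434 J.
ΔU = nCᵥΔT with Cᵥ = 3R/2: ΔU = (0.833)(12.47)(207) = 2150 J.
Q = ΔU + W = 2150 + 1434 = 3584 J.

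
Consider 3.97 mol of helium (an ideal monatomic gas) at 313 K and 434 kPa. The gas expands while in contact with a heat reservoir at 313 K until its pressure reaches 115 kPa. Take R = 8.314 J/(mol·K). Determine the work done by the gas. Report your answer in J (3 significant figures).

Isothermal process: W = nRT ln(V₂/V₁) = nRT ln(P₁/P₂).
W = (3.97)(8.314)(313) × ln(434/115)
  = 10331 × ln(3.774) = 10331 × 1.328
W_by_gas = 13721 J.

W ≈ 13700 J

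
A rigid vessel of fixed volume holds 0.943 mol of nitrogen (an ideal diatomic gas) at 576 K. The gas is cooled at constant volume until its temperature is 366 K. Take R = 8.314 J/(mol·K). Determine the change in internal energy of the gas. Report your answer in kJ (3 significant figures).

Constant volume ⇒ W = 0, so Q = ΔU = nCᵥΔT with Cᵥ = 5R/2 = 20.79 J/(mol·K).
ΔU = (0.943)(20.79)(366 − 576) = -4116 J.

ΔU ≈ -4.12 kJ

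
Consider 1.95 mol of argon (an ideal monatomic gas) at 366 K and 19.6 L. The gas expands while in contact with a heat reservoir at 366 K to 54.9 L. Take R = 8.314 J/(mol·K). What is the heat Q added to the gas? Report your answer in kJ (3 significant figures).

Isothermal ⇒ ΔU = 0, so Q = W = nRT ln(V₂/V₁).
Q = (1.95)(8.314)(366) ln(54.9/19.6) = 5934 × 1.03 = 6112 J.

Q ≈ 6.11 kJ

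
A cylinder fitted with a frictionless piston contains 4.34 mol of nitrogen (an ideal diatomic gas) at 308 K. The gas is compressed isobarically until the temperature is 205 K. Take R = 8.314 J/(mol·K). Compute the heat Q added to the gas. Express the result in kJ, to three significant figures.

Isobaric: W = nRΔT = (4.34)(8.314)(-103) = -3717 J.
ΔU = nCᵥΔT with Cᵥ = 5R/2: ΔU = (4.34)(20.79)(-103) = -9291 J.
Q = ΔU + W = -9291 − 3717 = -13008 J.

Q ≈ -13.0 kJ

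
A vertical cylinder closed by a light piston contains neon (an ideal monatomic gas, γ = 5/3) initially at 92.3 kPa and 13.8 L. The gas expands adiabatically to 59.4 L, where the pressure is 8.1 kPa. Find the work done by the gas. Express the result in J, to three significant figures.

Adiabatic: W = (P₁V₁ − P₂V₂)/(γ − 1) with γ = 5/3.
P₁V₁ = 1274 J, P₂V₂ = 481.1 J.
W = (1274 − 481.1) / 0.6667 = 1189 J.

W ≈ 1190 J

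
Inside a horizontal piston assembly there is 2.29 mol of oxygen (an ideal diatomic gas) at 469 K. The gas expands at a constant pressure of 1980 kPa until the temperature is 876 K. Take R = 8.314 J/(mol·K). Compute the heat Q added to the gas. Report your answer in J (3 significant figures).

Q ≈ 27100 J

Isobaric: W = nRΔT = (2.29)(8.314)(407) = 7749 J.
ΔU = nCᵥΔT with Cᵥ = 5R/2: ΔU = (2.29)(20.79)(407) = 19372 J.
Q = ΔU + W = 19372 + 7749 = 27121 J.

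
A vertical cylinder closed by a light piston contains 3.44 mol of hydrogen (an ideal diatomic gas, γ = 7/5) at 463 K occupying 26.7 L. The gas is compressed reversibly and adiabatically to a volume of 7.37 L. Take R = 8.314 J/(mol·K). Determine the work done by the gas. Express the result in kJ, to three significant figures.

W ≈ -22.3 kJ

Adiabatic: TV^(γ−1) = const with γ = 7/5.
T₂ = T₁ (V₁/V₂)^(γ−1) = 463 × (26.7/7.37)^0.4 = 463 × 1.673 = 774.8 K.
W_by = nCᵥ(T₁ − T₂) = (3.44)(20.79)(463 − 774.8) = -22295 J.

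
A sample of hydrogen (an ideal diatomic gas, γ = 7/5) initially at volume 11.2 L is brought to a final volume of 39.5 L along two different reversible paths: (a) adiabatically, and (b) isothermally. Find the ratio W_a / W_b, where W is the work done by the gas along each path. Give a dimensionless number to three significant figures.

Path (a) adiabatic: W = P₁V₁(1 − (V₁/V₂)^(γ−1))/(γ−1) → W_a/(P₁V₁) = 0.99.
Path (b) isothermal: W = P₁V₁ ln(V₂/V₁) → W_b/(P₁V₁) = 1.26.
W_a / W_b = 0.99 / 1.26 = 0.7854.

W_a / W_b ≈ 0.785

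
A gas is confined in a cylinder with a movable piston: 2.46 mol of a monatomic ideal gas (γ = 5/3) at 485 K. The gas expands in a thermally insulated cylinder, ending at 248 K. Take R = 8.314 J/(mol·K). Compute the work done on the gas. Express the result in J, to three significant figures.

W ≈ -7270 J

Adiabatic ⇒ Q = 0, so W_by = −ΔU = nCᵥ(T₁ − T₂).
Cᵥ = 3R/2 = 12.47 J/(mol·K).
W = (2.46)(12.47)(485 − 248) = 7271 J.
Work on gas = −W_by = -7271 J.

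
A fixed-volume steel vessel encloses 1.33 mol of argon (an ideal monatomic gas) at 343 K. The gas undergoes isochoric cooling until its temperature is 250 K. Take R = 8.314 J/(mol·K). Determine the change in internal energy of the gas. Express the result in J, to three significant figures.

Constant volume ⇒ W = 0, so Q = ΔU = nCᵥΔT with Cᵥ = 3R/2 = 12.47 J/(mol·K).
ΔU = (1.33)(12.47)(250 − 343) = -1543 J.

ΔU ≈ -1540 J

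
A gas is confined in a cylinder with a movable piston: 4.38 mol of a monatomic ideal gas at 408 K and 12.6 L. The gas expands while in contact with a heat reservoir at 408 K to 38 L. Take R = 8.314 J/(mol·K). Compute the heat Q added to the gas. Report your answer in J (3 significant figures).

Q ≈ 16400 J

Isothermal ⇒ ΔU = 0, so Q = W = nRT ln(V₂/V₁).
Q = (4.38)(8.314)(408) ln(38/12.6) = 14857 × 1.104 = 16401 J.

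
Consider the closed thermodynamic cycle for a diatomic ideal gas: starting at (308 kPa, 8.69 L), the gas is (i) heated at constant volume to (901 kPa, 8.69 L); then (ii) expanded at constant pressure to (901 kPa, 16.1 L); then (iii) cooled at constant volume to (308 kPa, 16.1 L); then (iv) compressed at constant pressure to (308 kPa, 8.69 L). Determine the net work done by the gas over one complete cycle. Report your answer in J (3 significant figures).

Constant-volume legs do no work.
W(ii) = (901)(16.1 − 8.69) = 6676 J; W(iv) = (308)(8.69 − 16.1) = -2282 J.
W_net = 6676 − 2282 = 4394 J (the clockwise enclosed area).

W_net ≈ 4390 J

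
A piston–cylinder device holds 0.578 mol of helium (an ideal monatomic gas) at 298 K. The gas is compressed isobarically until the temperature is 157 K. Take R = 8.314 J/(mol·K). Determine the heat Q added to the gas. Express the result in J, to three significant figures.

Q ≈ -1690 J

Isobaric: W = nRΔT = (0.578)(8.314)(-141) = -677.6 J.
ΔU = nCᵥΔT with Cᵥ = 3R/2: ΔU = (0.578)(12.47)(-141) = -1016 J.
Q = ΔU + W = -1016 − 677.6 = -1694 J.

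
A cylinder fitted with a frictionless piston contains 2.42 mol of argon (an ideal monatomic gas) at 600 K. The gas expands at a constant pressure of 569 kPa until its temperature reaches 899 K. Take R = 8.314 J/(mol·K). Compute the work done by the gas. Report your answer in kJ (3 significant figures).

Isobaric: W = P ΔV = nR ΔT.
W = (2.42)(8.314)(899 − 600) = 6016 J.

W ≈ 6.02 kJ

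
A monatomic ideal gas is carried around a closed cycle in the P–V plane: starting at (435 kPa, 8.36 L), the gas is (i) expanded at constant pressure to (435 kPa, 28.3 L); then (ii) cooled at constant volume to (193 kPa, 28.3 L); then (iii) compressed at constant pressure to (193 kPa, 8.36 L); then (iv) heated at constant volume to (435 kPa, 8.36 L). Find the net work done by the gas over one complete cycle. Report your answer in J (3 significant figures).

W_net ≈ 4830 J

Constant-volume legs do no work.
W(i) = (435)(28.3 − 8.36) = 8674 J; W(iii) = (193)(8.36 − 28.3) = -3848 J.
W_net = 8674 − 3848 = 4825 J (the clockwise enclosed area).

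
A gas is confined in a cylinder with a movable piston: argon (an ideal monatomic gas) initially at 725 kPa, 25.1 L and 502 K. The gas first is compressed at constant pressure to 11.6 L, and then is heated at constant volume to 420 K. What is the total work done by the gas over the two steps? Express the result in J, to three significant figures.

W_total ≈ -9790 J

Step 1 (isobaric): W = PΔV = (725 kPa)(11.6 − 25.1 L) = -9788 J.
Step 2 (isochoric): W = 0 (constant volume).
W_total = -9788 + 0 = -9788 J.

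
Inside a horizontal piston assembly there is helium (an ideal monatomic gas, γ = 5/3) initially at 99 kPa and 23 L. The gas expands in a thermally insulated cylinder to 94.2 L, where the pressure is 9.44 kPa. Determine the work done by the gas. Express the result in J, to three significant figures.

Adiabatic: W = (P₁V₁ − P₂V₂)/(γ − 1) with γ = 5/3.
P₁V₁ = 2277 J, P₂V₂ = 889.2 J.
W = (2277 − 889.2) / 0.6667 = 2082 J.

W ≈ 2080 J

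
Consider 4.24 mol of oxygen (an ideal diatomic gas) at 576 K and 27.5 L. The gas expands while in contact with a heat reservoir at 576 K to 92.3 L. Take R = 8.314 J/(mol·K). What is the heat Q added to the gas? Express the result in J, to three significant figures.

Isothermal ⇒ ΔU = 0, so Q = W = nRT ln(V₂/V₁).
Q = (4.24)(8.314)(576) ln(92.3/27.5) = 20305 × 1.211 = 24586 J.

Q ≈ 24600 J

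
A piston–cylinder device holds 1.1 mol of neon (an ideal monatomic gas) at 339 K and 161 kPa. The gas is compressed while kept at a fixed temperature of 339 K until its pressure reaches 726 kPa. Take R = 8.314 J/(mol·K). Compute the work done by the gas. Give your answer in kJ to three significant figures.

W ≈ -4.67 kJ

Isothermal process: W = nRT ln(V₂/V₁) = nRT ln(P₁/P₂).
W = (1.1)(8.314)(339) × ln(161/726)
  = 3100 × ln(0.2218) = 3100 × -1.506
W_by_gas = -4669 J.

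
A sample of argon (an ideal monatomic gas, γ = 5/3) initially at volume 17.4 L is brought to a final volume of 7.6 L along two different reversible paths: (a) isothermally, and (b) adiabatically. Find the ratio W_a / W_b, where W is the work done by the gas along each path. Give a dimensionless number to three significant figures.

Path (a) isothermal: W = P₁V₁ ln(V₂/V₁) → W_a/(P₁V₁) = -0.8283.
Path (b) adiabatic: W = P₁V₁(1 − (V₁/V₂)^(γ−1))/(γ−1) → W_b/(P₁V₁) = -1.106.
W_a / W_b = -0.8283 / -1.106 = 0.7492.

W_a / W_b ≈ 0.749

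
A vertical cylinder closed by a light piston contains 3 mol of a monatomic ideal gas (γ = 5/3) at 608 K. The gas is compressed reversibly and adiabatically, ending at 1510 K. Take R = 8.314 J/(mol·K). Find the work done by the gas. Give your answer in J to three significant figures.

Adiabatic ⇒ Q = 0, so W_by = −ΔU = nCᵥ(T₁ − T₂).
Cᵥ = 3R/2 = 12.47 J/(mol·K).
W = (3)(12.47)(608 − 1510) = -33747 J.

W ≈ -33700 J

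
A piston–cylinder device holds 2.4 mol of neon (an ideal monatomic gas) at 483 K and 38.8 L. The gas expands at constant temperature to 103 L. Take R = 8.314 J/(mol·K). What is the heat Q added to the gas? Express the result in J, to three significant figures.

Isothermal ⇒ ΔU = 0, so Q = W = nRT ln(V₂/V₁).
Q = (2.4)(8.314)(483) ln(103/38.8) = 9638 × 0.9763 = 9409 J.

Q ≈ 9410 J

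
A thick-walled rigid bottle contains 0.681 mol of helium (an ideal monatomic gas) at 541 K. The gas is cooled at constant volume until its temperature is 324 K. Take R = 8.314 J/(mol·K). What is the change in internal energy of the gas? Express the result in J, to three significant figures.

ΔU ≈ -1840 J

Constant volume ⇒ W = 0, so Q = ΔU = nCᵥΔT with Cᵥ = 3R/2 = 12.47 J/(mol·K).
ΔU = (0.681)(12.47)(324 − 541) = -1843 J.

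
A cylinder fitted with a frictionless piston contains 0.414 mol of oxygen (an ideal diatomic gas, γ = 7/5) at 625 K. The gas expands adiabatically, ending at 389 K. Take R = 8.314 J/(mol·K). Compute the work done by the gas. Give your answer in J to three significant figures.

W ≈ 2030 J

Adiabatic ⇒ Q = 0, so W_by = −ΔU = nCᵥ(T₁ − T₂).
Cᵥ = 5R/2 = 20.79 J/(mol·K).
W = (0.414)(20.79)(625 − 389) = 2031 J.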